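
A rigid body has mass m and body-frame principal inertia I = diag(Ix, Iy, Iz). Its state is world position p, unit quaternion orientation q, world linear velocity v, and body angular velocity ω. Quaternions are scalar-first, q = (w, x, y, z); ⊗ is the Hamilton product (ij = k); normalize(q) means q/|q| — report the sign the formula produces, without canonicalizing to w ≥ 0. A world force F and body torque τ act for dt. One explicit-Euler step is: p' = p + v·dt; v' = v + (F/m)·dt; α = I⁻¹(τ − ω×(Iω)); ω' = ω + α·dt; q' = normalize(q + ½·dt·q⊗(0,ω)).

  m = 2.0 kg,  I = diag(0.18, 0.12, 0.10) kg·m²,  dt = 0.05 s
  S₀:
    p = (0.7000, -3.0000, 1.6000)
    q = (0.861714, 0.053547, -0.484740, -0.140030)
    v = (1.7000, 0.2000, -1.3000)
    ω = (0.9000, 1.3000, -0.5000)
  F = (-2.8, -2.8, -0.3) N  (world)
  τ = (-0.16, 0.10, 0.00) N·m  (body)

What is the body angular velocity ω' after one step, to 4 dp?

ω' = (0.8519, 1.3567, -0.4649)

gyro term ω×Iω = (0.0130, -0.0360, -0.0702)
angular accel α = (-0.9611, 1.1333, 0.7020)
ω' = ω + α·dt = (0.8519, 1.3567, -0.4649)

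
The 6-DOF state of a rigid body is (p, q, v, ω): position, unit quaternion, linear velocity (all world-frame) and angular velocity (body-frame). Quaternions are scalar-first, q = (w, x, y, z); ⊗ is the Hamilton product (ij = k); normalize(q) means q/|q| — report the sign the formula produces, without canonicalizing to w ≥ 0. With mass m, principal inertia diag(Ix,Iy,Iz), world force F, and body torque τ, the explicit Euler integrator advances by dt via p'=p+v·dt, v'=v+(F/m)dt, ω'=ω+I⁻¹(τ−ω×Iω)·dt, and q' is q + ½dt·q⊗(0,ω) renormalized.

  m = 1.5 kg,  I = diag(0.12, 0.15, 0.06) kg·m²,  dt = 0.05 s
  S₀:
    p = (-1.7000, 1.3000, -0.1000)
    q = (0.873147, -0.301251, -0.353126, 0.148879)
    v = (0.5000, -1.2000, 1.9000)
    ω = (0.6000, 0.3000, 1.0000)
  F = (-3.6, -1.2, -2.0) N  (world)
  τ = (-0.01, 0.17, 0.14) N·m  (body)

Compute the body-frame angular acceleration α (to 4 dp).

α = (0.1417, 0.8933, 2.2433)

ω×(Iω) gyroscopic = (-0.0270, 0.0360, 0.0054)
α = I⁻¹(τ − ω×Iω) = (0.1417, 0.8933, 2.2433)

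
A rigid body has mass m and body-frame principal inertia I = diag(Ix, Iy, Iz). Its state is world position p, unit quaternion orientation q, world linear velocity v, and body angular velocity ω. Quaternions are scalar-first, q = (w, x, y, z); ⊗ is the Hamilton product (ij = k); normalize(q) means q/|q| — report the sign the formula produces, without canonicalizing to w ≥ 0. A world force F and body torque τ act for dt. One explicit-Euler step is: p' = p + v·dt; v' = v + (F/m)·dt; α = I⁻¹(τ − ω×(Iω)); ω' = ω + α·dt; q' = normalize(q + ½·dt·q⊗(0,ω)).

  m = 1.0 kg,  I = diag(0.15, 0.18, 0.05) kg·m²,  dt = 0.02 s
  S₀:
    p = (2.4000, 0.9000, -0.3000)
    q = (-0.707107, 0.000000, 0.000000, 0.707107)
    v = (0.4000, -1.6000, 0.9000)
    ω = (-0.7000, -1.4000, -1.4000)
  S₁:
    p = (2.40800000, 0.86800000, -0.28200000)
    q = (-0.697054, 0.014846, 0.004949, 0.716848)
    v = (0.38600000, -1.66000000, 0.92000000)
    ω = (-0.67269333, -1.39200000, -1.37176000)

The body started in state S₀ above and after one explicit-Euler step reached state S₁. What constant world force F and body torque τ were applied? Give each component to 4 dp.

rate change Δω = (0.02730667, 0.00800000, 0.02824000)
gyro term ω₀×Iω₀ = (-0.2548, 0.0980, 0.0294)
I·α + gyro = (-0.0500, 0.1700, 0.1000)
velocity change Δv = (-0.01400000, -0.06000000, 0.02000000)
applied force F = (-0.7000, -3.0000, 1.0000)

F = (-0.7000, -3.0000, 1.0000)
τ = (-0.0500, 0.1700, 0.1000)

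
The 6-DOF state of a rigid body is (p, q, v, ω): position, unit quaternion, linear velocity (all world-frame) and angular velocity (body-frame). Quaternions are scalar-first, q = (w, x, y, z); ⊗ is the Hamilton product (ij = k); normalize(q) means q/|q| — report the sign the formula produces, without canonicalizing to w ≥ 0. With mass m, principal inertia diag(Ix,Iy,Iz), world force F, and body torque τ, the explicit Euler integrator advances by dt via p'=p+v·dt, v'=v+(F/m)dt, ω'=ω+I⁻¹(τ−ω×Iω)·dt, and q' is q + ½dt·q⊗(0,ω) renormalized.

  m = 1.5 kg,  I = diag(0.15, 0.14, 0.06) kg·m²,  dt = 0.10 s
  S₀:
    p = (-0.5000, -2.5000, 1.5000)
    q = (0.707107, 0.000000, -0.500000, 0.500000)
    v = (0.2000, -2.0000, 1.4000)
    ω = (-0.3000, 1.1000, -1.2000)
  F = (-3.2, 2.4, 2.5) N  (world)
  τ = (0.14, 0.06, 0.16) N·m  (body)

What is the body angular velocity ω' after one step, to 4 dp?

ω×(Iω) gyroscopic = (0.1056, 0.0324, 0.0033)
(τ − ω×Iω)/I = (0.2293, 0.1971, 2.6117)
ω' = ω + α·dt = (-0.2771, 1.1197, -0.9388)

ω' = (-0.2771, 1.1197, -0.9388)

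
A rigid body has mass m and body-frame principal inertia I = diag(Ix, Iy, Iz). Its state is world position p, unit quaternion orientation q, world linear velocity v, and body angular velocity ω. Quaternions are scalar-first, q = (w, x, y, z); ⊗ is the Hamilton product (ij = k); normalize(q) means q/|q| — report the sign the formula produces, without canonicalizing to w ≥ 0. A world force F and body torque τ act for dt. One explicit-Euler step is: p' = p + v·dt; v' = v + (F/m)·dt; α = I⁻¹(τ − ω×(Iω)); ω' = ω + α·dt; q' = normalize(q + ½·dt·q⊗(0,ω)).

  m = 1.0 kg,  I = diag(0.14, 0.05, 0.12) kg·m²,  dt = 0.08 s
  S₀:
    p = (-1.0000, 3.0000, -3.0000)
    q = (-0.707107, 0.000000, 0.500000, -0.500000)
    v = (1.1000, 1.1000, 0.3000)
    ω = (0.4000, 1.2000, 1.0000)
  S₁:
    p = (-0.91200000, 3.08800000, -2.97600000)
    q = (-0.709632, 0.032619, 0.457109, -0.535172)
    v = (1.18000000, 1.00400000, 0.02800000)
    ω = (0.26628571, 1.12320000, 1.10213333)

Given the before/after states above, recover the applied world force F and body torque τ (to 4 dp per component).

F = (1.0000, -1.2000, -3.4000)
τ = (-0.1500, -0.0400, 0.1100)

v₁ − v₀ = (0.08000000, -0.09600000, -0.27200000)
applied force F = (1.0000, -1.2000, -3.4000)
Δω = ω₁−ω₀ = (-0.13371429, -0.07680000, 0.10213333)
precession coupling = (0.0840, 0.0080, -0.0432)
τ = I·(Δω/dt) + ω₀×(Iω₀) = (-0.1500, -0.0400, 0.1100)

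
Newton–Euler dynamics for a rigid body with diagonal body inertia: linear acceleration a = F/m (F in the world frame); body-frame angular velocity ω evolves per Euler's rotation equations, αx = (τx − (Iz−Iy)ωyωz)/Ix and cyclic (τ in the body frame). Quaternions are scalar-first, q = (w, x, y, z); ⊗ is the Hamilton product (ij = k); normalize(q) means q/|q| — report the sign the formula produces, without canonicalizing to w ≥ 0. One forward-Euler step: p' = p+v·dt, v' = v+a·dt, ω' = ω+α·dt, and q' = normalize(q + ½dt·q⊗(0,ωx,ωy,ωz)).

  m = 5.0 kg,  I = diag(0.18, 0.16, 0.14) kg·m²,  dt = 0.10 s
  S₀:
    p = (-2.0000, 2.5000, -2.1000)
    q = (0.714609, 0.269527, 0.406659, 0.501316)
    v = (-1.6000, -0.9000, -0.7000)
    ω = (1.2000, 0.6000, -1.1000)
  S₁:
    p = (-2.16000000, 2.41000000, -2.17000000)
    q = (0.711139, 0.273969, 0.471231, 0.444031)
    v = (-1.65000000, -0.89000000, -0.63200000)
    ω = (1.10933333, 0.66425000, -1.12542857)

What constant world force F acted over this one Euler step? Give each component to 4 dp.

F = (-2.5000, 0.5000, 3.4000)

v₁ − v₀ = (-0.05000000, 0.01000000, 0.06800000)
F = m·Δv/dt = (-2.5000, 0.5000, 3.4000)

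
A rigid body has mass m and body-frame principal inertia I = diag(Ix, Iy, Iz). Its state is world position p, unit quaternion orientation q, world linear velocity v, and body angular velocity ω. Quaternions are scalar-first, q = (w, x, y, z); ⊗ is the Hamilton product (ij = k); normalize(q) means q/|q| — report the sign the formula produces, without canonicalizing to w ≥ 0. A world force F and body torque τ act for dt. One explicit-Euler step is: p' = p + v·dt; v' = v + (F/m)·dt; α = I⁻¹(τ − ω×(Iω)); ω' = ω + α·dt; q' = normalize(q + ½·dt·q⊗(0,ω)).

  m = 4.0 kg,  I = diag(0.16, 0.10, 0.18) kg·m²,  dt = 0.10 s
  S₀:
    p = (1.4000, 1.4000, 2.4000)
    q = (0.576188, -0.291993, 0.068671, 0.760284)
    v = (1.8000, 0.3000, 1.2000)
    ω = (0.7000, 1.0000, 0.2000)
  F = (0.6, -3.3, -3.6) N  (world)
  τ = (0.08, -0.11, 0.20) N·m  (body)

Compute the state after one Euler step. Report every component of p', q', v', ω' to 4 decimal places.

linear accel F/m = (0.1500, -0.8250, -0.9000)
new position p' = (1.5800, 1.4300, 2.5200)
new velocity v' = (1.8150, 0.2175, 1.1100)
(τ − ω×Iω)/I = (0.4000, -1.0720, 1.3444)
ω + α·dt = (0.7400, 0.8928, 0.3344)
2q̇ = q⊗(0,ω) = (-0.0163327, -0.3432182, 1.1667854, -0.2248251)
q + ½dt·q⊗(0,ω), renormalized = (0.5743, -0.3086, 0.1268, 0.7476)

p' = (1.5800, 1.4300, 2.5200)
q' = (0.5743, -0.3086, 0.1268, 0.7476)
v' = (1.8150, 0.2175, 1.1100)
ω' = (0.7400, 0.8928, 0.3344)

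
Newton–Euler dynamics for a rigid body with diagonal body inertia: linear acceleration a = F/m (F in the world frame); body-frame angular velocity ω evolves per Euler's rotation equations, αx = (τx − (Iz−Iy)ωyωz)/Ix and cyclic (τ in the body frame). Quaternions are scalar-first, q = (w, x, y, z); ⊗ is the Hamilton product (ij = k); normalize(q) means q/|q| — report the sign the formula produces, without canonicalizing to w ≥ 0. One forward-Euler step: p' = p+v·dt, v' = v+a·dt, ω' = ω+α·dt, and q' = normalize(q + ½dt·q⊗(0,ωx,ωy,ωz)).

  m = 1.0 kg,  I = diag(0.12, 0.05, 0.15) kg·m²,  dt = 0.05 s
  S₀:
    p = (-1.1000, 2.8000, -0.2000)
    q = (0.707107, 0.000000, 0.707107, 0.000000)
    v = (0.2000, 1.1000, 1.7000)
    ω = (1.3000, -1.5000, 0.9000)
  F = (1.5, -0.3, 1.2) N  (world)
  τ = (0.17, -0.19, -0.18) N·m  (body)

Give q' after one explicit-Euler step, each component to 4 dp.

q' = (0.7325, 0.0388, 0.6796, -0.0071)

q⊗(0,ω) = (1.0606605, 1.5556354, -1.0606605, -0.2828428)
updated quaternion q' = (0.7325, 0.0388, 0.6796, -0.0071)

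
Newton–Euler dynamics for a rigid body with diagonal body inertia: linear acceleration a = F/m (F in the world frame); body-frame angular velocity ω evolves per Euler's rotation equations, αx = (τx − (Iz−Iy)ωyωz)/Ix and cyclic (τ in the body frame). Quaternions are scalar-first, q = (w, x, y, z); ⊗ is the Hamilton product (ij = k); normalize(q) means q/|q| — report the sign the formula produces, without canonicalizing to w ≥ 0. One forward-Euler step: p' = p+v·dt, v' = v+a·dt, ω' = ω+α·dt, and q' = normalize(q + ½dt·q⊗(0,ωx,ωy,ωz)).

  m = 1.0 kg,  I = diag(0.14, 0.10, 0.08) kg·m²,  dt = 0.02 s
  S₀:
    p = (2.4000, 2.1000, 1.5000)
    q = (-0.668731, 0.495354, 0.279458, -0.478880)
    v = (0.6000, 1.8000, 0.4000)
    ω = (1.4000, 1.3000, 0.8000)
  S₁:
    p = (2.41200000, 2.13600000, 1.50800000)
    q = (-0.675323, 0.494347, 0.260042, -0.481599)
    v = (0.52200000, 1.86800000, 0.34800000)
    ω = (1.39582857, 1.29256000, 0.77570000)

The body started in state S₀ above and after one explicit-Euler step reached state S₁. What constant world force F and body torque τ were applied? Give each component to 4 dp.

ω₁ − ω₀ = (-0.00417143, -0.00744000, -0.02430000)
applied torque τ = (-0.0500, 0.0300, -0.1700)
Δv = v₁−v₀ = (-0.07800000, 0.06800000, -0.05200000)
applied force F = (-3.9000, 3.4000, -2.6000)

F = (-3.9000, 3.4000, -2.6000)
τ = (-0.0500, 0.0300, -0.1700)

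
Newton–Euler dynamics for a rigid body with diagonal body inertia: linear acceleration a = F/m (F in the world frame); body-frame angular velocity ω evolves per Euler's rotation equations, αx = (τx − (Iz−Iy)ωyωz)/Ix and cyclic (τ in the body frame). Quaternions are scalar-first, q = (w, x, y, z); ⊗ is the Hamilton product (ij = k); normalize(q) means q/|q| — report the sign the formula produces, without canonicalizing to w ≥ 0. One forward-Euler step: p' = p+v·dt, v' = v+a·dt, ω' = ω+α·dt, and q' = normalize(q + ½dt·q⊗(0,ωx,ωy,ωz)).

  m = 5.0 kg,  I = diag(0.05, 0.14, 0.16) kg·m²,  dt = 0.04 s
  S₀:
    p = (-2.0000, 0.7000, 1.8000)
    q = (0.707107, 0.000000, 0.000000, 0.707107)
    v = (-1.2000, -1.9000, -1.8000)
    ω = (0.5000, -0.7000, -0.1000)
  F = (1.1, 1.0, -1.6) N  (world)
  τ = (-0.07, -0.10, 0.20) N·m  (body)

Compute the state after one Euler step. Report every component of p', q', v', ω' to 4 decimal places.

p' = (-2.0480, 0.6240, 1.7280)
q' = (0.7084, 0.0170, -0.0028, 0.7056)
v' = (-1.1912, -1.8920, -1.8128)
ω' = (0.4429, -0.7301, -0.0421)

gyro term ω×Iω = (0.0014, 0.0055, -0.0315)
angular accel α = (-1.4280, -0.7536, 1.4469)
ω + α·dt = (0.4429, -0.7301, -0.0421)
Hamilton product q⊗(0,ω) = (0.0707107, 0.8485284, -0.1414214, -0.0707107)
q' = normalize(q + ½dt·q⊗(0,ω)) = (0.7084, 0.0170, -0.0028, 0.7056)
a = F/m = (0.2200, 0.2000, -0.3200)
new position p' = (-2.0480, 0.6240, 1.7280)
v' = v + a·dt = (-1.1912, -1.8920, -1.8128)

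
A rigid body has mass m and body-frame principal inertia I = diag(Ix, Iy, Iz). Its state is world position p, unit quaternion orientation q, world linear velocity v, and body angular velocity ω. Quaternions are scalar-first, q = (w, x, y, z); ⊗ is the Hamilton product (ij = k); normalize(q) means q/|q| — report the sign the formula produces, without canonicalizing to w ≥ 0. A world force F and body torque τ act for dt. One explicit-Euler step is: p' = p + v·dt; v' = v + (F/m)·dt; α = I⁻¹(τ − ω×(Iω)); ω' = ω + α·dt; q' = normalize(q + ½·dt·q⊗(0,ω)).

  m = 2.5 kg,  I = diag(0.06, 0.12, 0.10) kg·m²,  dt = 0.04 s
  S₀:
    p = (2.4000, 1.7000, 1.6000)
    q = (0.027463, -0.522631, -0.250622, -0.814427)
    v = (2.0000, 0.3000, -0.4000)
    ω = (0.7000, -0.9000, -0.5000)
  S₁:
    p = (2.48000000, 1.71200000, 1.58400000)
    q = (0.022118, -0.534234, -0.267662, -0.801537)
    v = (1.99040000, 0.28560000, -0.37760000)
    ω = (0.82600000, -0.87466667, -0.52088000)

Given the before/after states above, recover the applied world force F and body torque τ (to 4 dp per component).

velocity change Δv = (-0.00960000, -0.01440000, 0.02240000)
m·(v₁−v₀)/dt = (-0.6000, -0.9000, 1.4000)
ω₁ − ω₀ = (0.12600000, 0.02533333, -0.02088000)
precession coupling = (-0.0090, 0.0140, -0.0378)
I·α + gyro = (0.1800, 0.0900, -0.0900)

F = (-0.6000, -0.9000, 1.4000)
τ = (0.1800, 0.0900, -0.0900)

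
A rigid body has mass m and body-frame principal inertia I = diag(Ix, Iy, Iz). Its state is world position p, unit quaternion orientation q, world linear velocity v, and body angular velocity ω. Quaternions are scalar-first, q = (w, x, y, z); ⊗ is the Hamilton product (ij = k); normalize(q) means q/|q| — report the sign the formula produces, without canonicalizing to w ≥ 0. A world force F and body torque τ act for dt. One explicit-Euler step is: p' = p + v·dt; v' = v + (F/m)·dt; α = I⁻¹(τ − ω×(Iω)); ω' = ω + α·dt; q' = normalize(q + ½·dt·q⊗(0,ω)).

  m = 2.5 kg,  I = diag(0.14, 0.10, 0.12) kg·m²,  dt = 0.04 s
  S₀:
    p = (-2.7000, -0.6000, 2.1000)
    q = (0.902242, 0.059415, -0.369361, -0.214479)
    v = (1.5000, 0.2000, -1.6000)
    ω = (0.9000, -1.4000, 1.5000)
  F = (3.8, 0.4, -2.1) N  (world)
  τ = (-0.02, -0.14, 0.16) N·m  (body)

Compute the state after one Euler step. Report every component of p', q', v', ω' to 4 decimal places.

a = F/m = (1.5200, 0.1600, -0.8400)
p + v·dt = (-2.6400, -0.5920, 2.0360)
new velocity v' = (1.5608, 0.2064, -1.6336)
angular accel α = (0.1571, -1.6700, 0.9133)
new body rate ω' = (0.9063, -1.4668, 1.5365)
Hamilton product q⊗(0,ω) = (-0.2488604, -0.0422943, -1.5452924, 1.6026069)
q' = normalize(q + ½dt·q⊗(0,ω)) = (0.8964, 0.0585, -0.3999, -0.1822)

p' = (-2.6400, -0.5920, 2.0360)
q' = (0.8964, 0.0585, -0.3999, -0.1822)
v' = (1.5608, 0.2064, -1.6336)
ω' = (0.9063, -1.4668, 1.5365)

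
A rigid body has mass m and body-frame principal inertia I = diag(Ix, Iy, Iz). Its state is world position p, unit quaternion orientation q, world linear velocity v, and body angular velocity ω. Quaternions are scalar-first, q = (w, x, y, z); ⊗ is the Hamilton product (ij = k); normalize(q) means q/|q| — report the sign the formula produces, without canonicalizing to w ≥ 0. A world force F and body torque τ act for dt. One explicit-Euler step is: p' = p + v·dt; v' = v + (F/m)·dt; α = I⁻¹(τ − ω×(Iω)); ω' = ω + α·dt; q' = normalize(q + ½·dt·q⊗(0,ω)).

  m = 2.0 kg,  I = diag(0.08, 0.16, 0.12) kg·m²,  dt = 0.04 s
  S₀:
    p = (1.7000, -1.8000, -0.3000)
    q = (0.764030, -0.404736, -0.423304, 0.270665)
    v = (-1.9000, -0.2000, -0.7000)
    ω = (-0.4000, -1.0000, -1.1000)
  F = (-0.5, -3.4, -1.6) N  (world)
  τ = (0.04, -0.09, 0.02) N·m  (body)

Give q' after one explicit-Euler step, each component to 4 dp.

Hamilton product q⊗(0,ω) = (-0.2874669, 0.4306874, -1.3175056, -0.6050186)
updated quaternion q' = (0.7579, -0.3959, -0.4494, 0.2584)

q' = (0.7579, -0.3959, -0.4494, 0.2584)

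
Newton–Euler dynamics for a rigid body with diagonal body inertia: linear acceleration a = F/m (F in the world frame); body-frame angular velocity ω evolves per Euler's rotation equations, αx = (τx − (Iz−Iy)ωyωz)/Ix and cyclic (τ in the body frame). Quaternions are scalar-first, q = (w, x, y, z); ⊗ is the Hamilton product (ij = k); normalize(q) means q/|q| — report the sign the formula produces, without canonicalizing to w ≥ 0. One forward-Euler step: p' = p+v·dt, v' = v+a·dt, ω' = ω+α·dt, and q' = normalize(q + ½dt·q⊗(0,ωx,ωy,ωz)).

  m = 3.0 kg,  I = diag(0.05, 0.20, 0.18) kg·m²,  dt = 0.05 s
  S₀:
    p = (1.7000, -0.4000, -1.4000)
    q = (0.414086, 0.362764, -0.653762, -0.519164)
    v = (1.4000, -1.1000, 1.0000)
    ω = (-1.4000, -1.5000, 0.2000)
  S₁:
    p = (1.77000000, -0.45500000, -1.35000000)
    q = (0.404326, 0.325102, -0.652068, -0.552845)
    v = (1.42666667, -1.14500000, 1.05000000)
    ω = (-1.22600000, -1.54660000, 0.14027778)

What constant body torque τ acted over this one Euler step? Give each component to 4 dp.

Δω = ω₁−ω₀ = (0.17400000, -0.04660000, -0.05972222)
I·α + gyro = (0.1800, -0.1500, 0.1000)

τ = (0.1800, -0.1500, 0.1000)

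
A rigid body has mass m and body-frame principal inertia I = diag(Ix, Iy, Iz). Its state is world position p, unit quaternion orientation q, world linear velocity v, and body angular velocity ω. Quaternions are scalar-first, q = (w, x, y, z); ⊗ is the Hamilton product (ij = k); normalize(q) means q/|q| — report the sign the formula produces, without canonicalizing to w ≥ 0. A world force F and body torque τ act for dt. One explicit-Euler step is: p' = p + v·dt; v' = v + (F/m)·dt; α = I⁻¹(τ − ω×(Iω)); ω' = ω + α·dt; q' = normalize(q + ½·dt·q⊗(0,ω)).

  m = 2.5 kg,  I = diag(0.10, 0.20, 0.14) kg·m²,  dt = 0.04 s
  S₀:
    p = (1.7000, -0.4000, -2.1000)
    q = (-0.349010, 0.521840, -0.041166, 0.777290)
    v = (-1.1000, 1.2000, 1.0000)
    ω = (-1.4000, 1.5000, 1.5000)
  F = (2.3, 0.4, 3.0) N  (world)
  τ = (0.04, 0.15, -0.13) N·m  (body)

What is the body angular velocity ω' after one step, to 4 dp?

ω' = (-1.3300, 1.5132, 1.5229)

ω×(Iω) gyroscopic = (-0.1350, 0.0840, -0.2100)
α = I⁻¹(τ − ω×Iω) = (1.7500, 0.3300, 0.5714)
ω' = ω + α·dt = (-1.3300, 1.5132, 1.5229)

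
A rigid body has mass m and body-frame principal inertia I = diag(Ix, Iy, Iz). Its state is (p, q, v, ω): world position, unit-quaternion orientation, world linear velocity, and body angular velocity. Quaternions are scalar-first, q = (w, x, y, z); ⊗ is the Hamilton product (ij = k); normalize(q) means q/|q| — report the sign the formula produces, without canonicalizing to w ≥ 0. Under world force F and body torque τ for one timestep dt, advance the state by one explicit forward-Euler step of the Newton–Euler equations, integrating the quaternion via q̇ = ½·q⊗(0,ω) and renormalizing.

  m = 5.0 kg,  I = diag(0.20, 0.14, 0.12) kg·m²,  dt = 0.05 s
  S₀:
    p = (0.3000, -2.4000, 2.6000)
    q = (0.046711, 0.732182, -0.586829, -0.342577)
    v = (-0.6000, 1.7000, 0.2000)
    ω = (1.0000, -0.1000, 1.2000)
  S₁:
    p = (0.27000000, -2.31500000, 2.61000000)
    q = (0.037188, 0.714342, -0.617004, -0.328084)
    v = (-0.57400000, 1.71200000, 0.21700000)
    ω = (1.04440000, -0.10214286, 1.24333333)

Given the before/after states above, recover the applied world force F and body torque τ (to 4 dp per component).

velocity change Δv = (0.02600000, 0.01200000, 0.01700000)
applied force F = (2.6000, 1.2000, 1.7000)
ω₁ − ω₀ = (0.04440000, -0.00214286, 0.04333333)
I·α + gyro = (0.1800, 0.0900, 0.1100)

F = (2.6000, 1.2000, 1.7000)
τ = (0.1800, 0.0900, 0.1100)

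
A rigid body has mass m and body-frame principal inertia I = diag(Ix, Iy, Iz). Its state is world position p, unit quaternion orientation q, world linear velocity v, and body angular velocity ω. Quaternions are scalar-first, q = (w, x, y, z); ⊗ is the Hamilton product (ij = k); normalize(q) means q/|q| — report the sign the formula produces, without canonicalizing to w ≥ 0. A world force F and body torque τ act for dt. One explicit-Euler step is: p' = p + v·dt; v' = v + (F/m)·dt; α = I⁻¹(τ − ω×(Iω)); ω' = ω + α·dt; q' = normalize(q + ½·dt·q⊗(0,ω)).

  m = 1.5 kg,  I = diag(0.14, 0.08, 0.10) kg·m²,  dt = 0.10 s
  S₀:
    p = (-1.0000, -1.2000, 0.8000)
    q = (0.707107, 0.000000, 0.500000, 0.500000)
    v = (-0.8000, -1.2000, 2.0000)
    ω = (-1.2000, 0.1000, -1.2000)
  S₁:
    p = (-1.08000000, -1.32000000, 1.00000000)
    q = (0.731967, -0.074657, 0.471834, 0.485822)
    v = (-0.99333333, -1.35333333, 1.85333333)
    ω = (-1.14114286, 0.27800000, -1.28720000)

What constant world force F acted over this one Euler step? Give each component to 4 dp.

F = (-2.9000, -2.3000, -2.2000)

velocity change Δv = (-0.19333333, -0.15333333, -0.14666667)
applied force F = (-2.9000, -2.3000, -2.2000)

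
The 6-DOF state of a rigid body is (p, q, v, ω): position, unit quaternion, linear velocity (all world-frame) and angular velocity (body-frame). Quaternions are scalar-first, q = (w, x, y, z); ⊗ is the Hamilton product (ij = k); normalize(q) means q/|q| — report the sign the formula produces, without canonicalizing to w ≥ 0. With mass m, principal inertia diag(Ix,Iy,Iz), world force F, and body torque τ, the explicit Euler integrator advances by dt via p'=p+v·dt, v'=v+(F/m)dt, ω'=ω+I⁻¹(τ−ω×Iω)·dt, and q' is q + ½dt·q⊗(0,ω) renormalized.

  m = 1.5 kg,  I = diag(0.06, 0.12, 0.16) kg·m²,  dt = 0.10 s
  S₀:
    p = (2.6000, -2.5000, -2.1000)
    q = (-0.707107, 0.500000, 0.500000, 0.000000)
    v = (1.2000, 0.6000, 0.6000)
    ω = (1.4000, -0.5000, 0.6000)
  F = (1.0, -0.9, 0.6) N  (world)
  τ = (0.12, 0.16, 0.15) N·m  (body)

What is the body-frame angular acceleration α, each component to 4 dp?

ω×(Iω) gyroscopic = (-0.0120, -0.0840, -0.0420)
angular accel α = (2.2000, 2.0333, 1.2000)

α = (2.2000, 2.0333, 1.2000)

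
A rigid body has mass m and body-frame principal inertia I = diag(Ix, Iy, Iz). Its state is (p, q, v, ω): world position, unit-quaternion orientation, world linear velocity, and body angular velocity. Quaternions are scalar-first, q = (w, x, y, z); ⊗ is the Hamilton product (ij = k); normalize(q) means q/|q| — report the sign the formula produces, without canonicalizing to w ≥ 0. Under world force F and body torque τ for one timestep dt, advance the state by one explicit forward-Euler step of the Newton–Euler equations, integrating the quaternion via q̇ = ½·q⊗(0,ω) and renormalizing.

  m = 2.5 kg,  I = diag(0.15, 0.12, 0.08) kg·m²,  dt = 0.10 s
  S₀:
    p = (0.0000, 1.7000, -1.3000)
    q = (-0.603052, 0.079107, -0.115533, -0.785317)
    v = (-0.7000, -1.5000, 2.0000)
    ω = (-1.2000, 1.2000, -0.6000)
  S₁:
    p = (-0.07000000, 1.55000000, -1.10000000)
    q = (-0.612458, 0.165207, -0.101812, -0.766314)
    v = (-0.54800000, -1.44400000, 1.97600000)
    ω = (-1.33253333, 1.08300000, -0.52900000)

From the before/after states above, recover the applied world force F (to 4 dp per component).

Δv = v₁−v₀ = (0.15200000, 0.05600000, -0.02400000)
m·(v₁−v₀)/dt = (3.8000, 1.4000, -0.6000)

F = (3.8000, 1.4000, -0.6000)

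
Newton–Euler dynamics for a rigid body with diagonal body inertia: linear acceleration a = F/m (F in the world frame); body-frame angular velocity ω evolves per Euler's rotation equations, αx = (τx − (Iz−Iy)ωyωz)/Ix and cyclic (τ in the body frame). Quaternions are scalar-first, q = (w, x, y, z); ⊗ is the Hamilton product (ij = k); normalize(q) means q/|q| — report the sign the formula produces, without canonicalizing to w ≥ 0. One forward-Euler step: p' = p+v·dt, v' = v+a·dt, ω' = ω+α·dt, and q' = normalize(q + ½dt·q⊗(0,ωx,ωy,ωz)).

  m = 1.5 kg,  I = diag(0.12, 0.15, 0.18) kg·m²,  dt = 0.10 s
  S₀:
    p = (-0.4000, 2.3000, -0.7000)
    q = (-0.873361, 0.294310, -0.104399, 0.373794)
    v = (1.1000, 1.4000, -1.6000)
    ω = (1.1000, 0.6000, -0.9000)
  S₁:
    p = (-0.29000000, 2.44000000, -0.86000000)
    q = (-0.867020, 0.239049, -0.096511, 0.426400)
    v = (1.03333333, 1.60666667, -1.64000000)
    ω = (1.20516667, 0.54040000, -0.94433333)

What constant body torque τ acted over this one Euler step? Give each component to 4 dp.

τ = (0.1100, -0.0300, -0.0600)

Δω = ω₁−ω₀ = (0.10516667, -0.05960000, -0.04433333)
gyro term ω₀×Iω₀ = (-0.0162, 0.0594, 0.0198)
τ = I·(Δω/dt) + ω₀×(Iω₀) = (0.1100, -0.0300, -0.0600)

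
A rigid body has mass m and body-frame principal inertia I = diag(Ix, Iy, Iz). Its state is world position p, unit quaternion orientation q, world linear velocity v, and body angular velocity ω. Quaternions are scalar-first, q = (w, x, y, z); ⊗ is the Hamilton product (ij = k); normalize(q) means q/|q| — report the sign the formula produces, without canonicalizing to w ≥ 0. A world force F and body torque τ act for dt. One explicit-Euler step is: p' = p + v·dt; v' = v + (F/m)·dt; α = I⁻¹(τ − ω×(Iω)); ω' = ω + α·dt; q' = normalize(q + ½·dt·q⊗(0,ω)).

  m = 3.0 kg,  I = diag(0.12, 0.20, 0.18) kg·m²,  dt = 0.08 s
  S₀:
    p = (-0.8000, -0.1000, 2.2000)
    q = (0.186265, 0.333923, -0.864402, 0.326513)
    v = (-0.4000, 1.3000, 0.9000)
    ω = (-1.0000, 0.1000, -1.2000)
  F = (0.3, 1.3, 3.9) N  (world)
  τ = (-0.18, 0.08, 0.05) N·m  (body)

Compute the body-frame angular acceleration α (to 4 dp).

ω×(Iω) gyroscopic = (0.0024, -0.0720, -0.0080)
α = I⁻¹(τ − ω×Iω) = (-1.5200, 0.7600, 0.3222)

α = (-1.5200, 0.7600, 0.3222)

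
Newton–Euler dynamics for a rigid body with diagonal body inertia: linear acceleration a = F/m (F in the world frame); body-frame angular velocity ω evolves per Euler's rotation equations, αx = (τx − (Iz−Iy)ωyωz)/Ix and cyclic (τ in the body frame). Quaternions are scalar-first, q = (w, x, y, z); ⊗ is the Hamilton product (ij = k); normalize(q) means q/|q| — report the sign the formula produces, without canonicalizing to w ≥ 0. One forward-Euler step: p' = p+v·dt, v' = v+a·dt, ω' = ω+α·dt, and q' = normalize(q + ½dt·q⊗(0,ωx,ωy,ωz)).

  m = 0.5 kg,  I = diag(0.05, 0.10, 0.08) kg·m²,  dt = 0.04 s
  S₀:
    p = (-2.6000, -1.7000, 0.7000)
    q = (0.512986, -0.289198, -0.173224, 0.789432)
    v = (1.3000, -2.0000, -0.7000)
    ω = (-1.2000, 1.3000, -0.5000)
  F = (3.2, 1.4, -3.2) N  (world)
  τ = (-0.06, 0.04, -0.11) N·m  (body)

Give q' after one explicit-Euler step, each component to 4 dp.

q' = (0.5181, -0.3201, -0.1816, 0.7721)

Hamilton product q⊗(0,ω) = (0.2728696, -1.5552328, -0.4250356, -0.8403192)
q + ½dt·q⊗(0,ω), renormalized = (0.5181, -0.3201, -0.1816, 0.7721)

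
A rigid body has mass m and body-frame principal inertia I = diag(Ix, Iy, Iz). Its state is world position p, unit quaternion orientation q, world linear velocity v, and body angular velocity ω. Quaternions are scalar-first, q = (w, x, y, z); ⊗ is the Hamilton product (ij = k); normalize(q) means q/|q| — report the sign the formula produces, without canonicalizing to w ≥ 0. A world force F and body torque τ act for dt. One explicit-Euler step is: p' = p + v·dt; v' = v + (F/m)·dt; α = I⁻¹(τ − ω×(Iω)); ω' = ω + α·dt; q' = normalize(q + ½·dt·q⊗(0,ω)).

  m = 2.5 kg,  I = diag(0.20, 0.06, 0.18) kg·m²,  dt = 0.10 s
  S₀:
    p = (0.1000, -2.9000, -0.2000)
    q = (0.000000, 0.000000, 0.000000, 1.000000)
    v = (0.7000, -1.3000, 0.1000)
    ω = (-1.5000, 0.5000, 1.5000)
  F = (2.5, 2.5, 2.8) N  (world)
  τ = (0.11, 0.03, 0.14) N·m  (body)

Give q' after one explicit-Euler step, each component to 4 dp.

2q̇ = q⊗(0,ω) = (-1.5000000, -0.5000000, -1.5000000, 0.0000000)
updated quaternion q' = (-0.0746, -0.0249, -0.0746, 0.9941)

q' = (-0.0746, -0.0249, -0.0746, 0.9941)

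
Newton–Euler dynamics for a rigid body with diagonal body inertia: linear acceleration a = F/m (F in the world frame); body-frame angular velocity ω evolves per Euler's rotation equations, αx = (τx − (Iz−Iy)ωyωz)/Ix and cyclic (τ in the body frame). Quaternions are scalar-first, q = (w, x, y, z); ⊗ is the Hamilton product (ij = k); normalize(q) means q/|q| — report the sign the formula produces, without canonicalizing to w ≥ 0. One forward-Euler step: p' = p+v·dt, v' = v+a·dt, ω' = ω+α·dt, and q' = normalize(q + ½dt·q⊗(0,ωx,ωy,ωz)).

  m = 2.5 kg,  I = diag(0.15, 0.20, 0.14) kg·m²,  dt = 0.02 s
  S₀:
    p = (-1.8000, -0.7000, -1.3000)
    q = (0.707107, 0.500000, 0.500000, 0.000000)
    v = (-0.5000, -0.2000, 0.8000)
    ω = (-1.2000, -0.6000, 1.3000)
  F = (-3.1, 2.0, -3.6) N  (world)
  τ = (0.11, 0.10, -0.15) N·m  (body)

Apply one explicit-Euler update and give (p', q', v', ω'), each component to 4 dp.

p' = (-1.8100, -0.7040, -1.2840)
q' = (0.7160, 0.4979, 0.4892, 0.0122)
v' = (-0.5248, -0.1840, 0.7712)
ω' = (-1.1916, -0.5884, 1.2734)

precession coupling ω×(Iω) = (0.0468, -0.0156, 0.0360)
α = I⁻¹(τ − ω×Iω) = (0.4213, 0.5780, -1.3286)
new body rate ω' = (-1.1916, -0.5884, 1.2734)
q⊗(0,ω) = (0.9000000, -0.1985284, -1.0742642, 1.2192391)
q + ½dt·q⊗(0,ω), renormalized = (0.7160, 0.4979, 0.4892, 0.0122)
p' = p + v·dt = (-1.8100, -0.7040, -1.2840)
v + (F/m)dt = (-0.5248, -0.1840, 0.7712)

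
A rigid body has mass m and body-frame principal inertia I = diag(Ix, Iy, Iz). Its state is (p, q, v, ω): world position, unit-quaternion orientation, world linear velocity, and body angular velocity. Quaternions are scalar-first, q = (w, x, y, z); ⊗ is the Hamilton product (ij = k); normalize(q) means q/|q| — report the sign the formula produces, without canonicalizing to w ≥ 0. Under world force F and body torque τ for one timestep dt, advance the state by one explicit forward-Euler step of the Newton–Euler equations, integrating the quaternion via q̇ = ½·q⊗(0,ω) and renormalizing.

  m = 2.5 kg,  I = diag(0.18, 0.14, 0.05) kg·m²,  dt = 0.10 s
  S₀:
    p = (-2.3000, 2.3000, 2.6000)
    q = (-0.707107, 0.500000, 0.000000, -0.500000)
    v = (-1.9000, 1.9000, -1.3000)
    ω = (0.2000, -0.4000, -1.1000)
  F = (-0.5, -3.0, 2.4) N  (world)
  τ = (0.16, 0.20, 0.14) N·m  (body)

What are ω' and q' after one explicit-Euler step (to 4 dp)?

precession coupling ω×(Iω) = (-0.0396, -0.0286, 0.0032)
α = I⁻¹(τ − ω×Iω) = (1.1089, 1.6329, 2.7360)
ω + α·dt = (0.3109, -0.2367, -0.8264)
q⊗(0,ω) = (-0.6500000, -0.3414214, 0.7328428, 0.5778177)
q + ½dt·q⊗(0,ω), renormalized = (-0.7383, 0.4821, 0.0366, -0.4703)

ω' = (0.3109, -0.2367, -0.8264)
q' = (-0.7383, 0.4821, 0.0366, -0.4703)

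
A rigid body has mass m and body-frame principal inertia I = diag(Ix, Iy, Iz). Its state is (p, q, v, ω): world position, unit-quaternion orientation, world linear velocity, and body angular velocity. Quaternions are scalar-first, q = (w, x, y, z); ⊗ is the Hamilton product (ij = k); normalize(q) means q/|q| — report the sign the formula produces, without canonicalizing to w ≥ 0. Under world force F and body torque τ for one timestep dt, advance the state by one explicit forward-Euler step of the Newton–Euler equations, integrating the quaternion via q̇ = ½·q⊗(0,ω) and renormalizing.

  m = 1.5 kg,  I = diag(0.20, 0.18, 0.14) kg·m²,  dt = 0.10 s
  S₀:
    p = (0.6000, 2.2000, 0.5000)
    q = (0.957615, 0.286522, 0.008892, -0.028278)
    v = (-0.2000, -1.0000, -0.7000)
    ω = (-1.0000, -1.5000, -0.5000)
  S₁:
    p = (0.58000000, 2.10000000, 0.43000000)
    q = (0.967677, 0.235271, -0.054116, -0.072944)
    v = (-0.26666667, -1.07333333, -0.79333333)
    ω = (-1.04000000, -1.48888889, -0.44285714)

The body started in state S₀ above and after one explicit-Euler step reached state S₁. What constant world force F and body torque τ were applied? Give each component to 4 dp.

F = (-1.0000, -1.1000, -1.4000)
τ = (-0.1100, 0.0500, 0.0500)

v₁ − v₀ = (-0.06666667, -0.07333333, -0.09333333)
m·(v₁−v₀)/dt = (-1.0000, -1.1000, -1.4000)
rate change Δω = (-0.04000000, 0.01111111, 0.05714286)
gyro term ω₀×Iω₀ = (-0.0300, 0.0300, -0.0300)
applied torque τ = (-0.1100, 0.0500, 0.0500)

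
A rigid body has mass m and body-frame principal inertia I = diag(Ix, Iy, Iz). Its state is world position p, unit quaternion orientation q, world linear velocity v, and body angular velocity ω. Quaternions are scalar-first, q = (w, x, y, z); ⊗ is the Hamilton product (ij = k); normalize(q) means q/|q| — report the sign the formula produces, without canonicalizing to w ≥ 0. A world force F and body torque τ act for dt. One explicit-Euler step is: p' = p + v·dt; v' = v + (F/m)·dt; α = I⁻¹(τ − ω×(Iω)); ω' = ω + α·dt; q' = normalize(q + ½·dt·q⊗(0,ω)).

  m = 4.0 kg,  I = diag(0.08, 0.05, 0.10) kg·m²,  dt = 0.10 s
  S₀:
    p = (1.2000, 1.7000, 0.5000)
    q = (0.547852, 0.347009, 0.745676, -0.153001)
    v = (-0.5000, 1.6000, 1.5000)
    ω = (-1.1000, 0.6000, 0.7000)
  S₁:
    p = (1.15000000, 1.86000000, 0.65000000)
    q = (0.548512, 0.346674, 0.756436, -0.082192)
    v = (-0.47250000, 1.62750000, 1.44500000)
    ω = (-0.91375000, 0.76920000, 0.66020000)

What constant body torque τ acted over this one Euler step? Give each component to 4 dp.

rate change Δω = (0.18625000, 0.16920000, -0.03980000)
precession coupling = (0.0210, 0.0154, 0.0198)
I·α + gyro = (0.1700, 0.1000, -0.0200)

τ = (0.1700, 0.1000, -0.0200)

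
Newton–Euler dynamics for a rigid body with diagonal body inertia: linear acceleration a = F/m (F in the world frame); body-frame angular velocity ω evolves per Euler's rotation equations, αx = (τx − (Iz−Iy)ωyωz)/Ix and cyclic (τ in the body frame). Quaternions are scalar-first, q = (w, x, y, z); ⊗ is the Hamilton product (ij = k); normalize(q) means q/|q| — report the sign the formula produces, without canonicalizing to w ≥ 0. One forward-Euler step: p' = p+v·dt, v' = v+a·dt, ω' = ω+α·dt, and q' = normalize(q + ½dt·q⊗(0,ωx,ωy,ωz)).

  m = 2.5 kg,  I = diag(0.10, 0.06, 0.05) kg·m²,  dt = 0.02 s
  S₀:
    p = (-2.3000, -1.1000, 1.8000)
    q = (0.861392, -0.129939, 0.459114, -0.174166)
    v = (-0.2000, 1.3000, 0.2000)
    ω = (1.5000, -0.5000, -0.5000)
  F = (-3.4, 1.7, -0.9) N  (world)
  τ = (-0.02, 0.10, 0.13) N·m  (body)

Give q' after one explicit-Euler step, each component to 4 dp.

2q̇ = q⊗(0,ω) = (0.3373825, 0.9754480, -0.7569145, -1.0543975)
q' = normalize(q + ½dt·q⊗(0,ω)) = (0.8646, -0.1202, 0.4515, -0.1847)

q' = (0.8646, -0.1202, 0.4515, -0.1847)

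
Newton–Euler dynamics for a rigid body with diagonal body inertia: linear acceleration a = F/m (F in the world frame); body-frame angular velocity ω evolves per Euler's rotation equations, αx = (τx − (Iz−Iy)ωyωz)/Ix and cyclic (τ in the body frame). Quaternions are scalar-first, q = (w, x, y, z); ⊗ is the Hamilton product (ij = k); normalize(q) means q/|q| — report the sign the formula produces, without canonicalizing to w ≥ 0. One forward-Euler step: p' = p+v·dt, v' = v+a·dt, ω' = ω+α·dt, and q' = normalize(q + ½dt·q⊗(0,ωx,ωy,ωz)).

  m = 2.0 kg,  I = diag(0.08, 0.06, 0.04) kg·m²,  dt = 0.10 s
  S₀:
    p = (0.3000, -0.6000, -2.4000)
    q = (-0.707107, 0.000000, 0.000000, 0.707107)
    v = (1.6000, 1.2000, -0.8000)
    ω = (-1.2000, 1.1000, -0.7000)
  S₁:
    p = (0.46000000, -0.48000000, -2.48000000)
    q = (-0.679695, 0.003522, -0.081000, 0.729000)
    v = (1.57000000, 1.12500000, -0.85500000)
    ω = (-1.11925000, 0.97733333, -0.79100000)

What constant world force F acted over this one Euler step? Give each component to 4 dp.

F = (-0.6000, -1.5000, -1.1000)

v₁ − v₀ = (-0.03000000, -0.07500000, -0.05500000)
m·(v₁−v₀)/dt = (-0.6000, -1.5000, -1.1000)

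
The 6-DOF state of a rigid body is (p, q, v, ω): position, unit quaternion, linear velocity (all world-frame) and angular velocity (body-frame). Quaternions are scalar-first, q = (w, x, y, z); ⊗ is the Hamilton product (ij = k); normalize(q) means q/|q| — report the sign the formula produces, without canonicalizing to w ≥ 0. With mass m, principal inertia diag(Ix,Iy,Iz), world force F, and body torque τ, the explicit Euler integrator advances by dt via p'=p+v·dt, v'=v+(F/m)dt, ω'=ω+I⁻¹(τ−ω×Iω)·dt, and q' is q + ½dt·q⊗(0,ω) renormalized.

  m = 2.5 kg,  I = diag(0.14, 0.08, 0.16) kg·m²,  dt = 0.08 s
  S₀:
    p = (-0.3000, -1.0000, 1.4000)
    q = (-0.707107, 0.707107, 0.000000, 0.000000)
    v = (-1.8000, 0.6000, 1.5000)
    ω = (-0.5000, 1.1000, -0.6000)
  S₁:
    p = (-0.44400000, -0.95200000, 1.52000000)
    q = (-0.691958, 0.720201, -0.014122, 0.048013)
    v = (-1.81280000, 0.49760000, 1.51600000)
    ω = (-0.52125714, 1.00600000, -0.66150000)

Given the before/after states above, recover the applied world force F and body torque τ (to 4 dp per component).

F = (-0.4000, -3.2000, 0.5000)
τ = (-0.0900, -0.1000, -0.0900)

Δω = ω₁−ω₀ = (-0.02125714, -0.09400000, -0.06150000)
I·α + gyro = (-0.0900, -0.1000, -0.0900)
Δv = v₁−v₀ = (-0.01280000, -0.10240000, 0.01600000)
applied force F = (-0.4000, -3.2000, 0.5000)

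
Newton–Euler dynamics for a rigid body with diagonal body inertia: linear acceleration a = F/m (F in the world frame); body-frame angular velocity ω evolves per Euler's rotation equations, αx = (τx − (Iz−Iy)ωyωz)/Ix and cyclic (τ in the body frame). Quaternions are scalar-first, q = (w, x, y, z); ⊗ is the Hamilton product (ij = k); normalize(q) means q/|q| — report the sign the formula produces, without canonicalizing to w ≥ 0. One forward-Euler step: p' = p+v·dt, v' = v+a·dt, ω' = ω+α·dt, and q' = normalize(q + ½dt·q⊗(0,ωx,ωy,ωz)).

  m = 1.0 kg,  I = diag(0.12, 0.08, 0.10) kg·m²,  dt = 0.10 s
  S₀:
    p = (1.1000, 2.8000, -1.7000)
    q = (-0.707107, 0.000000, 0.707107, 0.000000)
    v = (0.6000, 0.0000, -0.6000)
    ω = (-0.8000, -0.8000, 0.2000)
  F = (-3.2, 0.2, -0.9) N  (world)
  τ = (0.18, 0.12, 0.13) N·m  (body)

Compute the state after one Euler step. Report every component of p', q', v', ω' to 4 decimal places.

a = F/m = (-3.2000, 0.2000, -0.9000)
new position p' = (1.1600, 2.8000, -1.7600)
new velocity v' = (0.2800, 0.0200, -0.6900)
gyro term ω×Iω = (-0.0032, -0.0032, -0.0256)
(τ − ω×Iω)/I = (1.5267, 1.5400, 1.5560)
ω + α·dt = (-0.6473, -0.6460, 0.3556)
q⊗(0,ω) = (0.5656856, 0.7071070, 0.5656856, 0.4242642)
q + ½dt·q⊗(0,ω), renormalized = (-0.6777, 0.0353, 0.7342, 0.0212)

p' = (1.1600, 2.8000, -1.7600)
q' = (-0.6777, 0.0353, 0.7342, 0.0212)
v' = (0.2800, 0.0200, -0.6900)
ω' = (-0.6473, -0.6460, 0.3556)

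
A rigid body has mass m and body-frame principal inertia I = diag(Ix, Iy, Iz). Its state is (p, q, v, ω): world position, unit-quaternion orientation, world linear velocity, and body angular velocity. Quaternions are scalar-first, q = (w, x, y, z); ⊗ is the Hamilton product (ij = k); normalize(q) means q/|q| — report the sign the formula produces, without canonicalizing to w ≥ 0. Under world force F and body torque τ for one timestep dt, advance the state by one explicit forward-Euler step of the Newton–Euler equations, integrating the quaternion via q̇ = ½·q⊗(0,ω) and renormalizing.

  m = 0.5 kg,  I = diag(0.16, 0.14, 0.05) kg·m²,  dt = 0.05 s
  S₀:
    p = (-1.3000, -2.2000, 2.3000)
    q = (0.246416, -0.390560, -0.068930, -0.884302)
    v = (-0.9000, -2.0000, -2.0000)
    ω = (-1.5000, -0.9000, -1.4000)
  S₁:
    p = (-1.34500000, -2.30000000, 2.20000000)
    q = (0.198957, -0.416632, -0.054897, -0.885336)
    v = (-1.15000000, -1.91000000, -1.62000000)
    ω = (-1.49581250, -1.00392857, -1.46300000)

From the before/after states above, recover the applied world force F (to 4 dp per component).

F = (-2.5000, 0.9000, 3.8000)

v₁ − v₀ = (-0.25000000, 0.09000000, 0.38000000)
applied force F = (-2.5000, 0.9000, 3.8000)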